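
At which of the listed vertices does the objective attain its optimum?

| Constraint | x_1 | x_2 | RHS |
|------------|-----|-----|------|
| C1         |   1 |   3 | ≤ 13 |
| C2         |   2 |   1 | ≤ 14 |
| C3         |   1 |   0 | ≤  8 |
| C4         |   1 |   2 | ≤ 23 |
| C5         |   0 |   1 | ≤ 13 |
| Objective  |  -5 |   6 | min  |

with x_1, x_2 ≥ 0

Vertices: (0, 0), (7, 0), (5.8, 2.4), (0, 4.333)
(7, 0) with z = -35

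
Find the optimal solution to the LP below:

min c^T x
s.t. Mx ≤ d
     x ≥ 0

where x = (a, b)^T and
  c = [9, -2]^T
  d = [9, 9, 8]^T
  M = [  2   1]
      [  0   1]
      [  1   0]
Each vertex is the intersection of two constraint boundaries that also satisfies all remaining constraints:
  a = 0 and b = 0 → (0, 0)
  2a + b = 9 and b = 0 → (4.5, 0)
  2a + b = 9 and b = 9 → (0, 9)

Evaluating z = 9a - 2b at each vertex:
  (0, 0): z = 0
  (4.5, 0): z = 40.5
  (0, 9): z = -18

The minimum is at (0, 9) with z = -18.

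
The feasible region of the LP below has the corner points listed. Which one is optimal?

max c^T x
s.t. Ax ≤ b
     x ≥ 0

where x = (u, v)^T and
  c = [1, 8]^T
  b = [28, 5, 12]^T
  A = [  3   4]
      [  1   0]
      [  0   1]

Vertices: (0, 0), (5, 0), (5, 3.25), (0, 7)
Evaluating z = u + 8v at each vertex:
  (0, 0): z = 0
  (5, 0): z = 5
  (5, 3.25): z = 31
  (0, 7): z = 56

The largest value is z = 56, attained at (0, 7).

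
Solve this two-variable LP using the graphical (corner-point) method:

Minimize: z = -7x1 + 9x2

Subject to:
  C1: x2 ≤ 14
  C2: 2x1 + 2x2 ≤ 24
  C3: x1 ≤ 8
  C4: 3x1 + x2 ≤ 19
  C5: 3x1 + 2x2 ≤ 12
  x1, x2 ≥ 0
Each vertex is the intersection of two constraint boundaries that also satisfies all remaining constraints:
  x1 = 0 and x2 = 0 → (0, 0)
  3x1 + 2x2 = 12 and x2 = 0 → (4, 0)
  3x1 + 2x2 = 12 and x1 = 0 → (0, 6)

Evaluating z = -7x1 + 9x2 at each vertex:
  (0, 0): z = 0
  (4, 0): z = -28
  (0, 6): z = 54

The minimum is at (4, 0) with z = -28.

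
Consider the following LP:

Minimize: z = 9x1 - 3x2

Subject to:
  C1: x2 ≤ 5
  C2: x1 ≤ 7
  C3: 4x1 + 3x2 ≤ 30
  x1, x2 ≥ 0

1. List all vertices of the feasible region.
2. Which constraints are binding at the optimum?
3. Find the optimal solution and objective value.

1. (0, 0), (7, 0), (7, 0.6667), (3.75, 5), (0, 5)
2. C1, x1 ≥ 0
3. x1 = 0, x2 = 5, z = -15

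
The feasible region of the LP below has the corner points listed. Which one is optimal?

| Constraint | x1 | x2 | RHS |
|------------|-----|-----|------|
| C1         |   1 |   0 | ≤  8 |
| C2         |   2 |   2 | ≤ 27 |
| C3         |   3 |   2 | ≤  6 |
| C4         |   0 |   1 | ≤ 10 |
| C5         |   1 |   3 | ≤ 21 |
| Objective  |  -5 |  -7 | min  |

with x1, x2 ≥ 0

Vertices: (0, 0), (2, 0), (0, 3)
Evaluating z = -5x1 - 7x2 at each vertex:
  (0, 0): z = 0
  (2, 0): z = -10
  (0, 3): z = -21

The smallest value is z = -21, attained at (0, 3).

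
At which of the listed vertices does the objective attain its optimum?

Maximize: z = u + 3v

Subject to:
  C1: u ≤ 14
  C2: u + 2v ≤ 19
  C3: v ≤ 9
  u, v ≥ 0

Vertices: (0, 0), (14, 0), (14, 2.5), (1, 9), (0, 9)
Evaluating z = u + 3v at each vertex:
  (0, 0): z = 0
  (14, 0): z = 14
  (14, 2.5): z = 21.5
  (1, 9): z = 28
  (0, 9): z = 27

The largest value is z = 28, attained at (1, 9).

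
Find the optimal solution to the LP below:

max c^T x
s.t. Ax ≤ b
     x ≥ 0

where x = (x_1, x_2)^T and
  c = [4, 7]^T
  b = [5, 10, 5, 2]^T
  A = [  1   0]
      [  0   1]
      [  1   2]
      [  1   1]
Each vertex is the intersection of two constraint boundaries that also satisfies all remaining constraints:
  x_1 = 0 and x_2 = 0 → (0, 0)
  x_1 + x_2 = 2 and x_2 = 0 → (2, 0)
  x_1 + x_2 = 2 and x_1 = 0 → (0, 2)

Evaluating z = 4x_1 + 7x_2 at each vertex:
  (0, 0): z = 0
  (2, 0): z = 8
  (0, 2): z = 14

The maximum is at (0, 2) with z = 14.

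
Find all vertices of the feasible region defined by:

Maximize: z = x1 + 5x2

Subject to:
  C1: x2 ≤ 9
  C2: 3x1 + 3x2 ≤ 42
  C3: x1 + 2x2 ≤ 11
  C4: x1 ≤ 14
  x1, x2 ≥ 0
Each vertex is the intersection of two constraint boundaries that also satisfies all remaining constraints:
  x1 = 0 and x2 = 0 → (0, 0)
  x1 + 2x2 = 11 and x2 = 0 → (11, 0)
  x1 + 2x2 = 11 and x1 = 0 → (0, 5.5)

Vertices: (0, 0), (11, 0), (0, 5.5)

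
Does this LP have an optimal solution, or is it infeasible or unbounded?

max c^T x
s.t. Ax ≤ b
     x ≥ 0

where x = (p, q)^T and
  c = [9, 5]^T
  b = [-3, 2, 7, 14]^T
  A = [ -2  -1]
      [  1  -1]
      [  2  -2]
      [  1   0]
Feasible point: (1, 1) satisfies every constraint, so the LP is feasible.
Direction d = (0, 1): for each constraint row a, a·d ≤ 0 —
  (-2)(0) + (-1)(1) = -1 ≤ 0
  (1)(0) + (-1)(1) = -1 ≤ 0
  (2)(0) + (-2)(1) = -2 ≤ 0
  (1)(0) + (0)(1) = 0 ≤ 0
and d ≥ 0, so (1, 1) + t·d stays feasible for every t ≥ 0. Along this ray z = 9p + 5q changes by 5 per unit t, so z → +∞.

Unbounded — the objective can increase without bound over the feasible region.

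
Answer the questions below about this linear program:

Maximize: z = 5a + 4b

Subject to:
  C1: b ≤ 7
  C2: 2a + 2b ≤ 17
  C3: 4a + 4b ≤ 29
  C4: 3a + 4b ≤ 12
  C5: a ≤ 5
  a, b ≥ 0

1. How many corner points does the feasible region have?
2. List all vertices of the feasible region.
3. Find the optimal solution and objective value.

1. 3
2. (0, 0), (4, 0), (0, 3)
3. a = 4, b = 0, z = 20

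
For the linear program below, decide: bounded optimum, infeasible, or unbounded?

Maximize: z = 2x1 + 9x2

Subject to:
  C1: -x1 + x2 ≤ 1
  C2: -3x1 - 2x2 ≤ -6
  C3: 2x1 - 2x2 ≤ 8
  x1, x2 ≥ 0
Feasible point: (2, 0) satisfies every constraint, so the LP is feasible.
Direction d = (1, 1): for each constraint row a, a·d ≤ 0 —
  (-1)(1) + (1)(1) = 0 ≤ 0
  (-3)(1) + (-2)(1) = -5 ≤ 0
  (2)(1) + (-2)(1) = 0 ≤ 0
and d ≥ 0, so (2, 0) + t·d stays feasible for every t ≥ 0. Along this ray z = 2x1 + 9x2 changes by 11 per unit t, so z → +∞.

Unbounded — the objective can increase without bound over the feasible region.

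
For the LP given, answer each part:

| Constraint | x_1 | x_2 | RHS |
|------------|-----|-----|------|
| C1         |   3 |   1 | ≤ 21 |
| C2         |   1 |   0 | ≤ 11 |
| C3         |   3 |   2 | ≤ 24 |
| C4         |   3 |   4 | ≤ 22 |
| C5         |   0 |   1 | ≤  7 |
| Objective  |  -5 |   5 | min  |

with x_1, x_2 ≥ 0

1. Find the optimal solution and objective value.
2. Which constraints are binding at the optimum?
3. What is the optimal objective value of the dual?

1. x_1 = 7, x_2 = 0, z = -35
2. C1, x_2 ≥ 0
3. -35 (by strong duality, equal to the primal optimum)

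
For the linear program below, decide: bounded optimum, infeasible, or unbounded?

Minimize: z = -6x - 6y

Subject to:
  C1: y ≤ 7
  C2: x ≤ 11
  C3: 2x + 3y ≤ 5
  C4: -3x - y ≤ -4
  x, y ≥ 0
The point (2.5, 0) satisfies every constraint, so the LP is feasible; the constraints give x ≤ 11 and y ≤ 7, which with x, y ≥ 0 keep the feasible region inside a bounded box. A feasible, bounded LP attains a finite optimum at a vertex.

Bounded optimum: z* = -15 at (2.5, 0).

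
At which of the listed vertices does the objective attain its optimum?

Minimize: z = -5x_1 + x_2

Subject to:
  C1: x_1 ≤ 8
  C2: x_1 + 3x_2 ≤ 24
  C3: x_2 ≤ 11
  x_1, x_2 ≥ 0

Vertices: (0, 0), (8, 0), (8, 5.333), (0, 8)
Evaluating z = -5x_1 + x_2 at each vertex:
  (0, 0): z = 0
  (8, 0): z = -40
  (8, 5.333): z = -34.67
  (0, 8): z = 8

The smallest value is z = -40, attained at (8, 0).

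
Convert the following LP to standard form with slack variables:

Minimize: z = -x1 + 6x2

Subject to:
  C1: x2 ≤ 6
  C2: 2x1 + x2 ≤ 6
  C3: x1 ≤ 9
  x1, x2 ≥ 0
min z = -x1 + 6x2

s.t.
  x2 + s1 = 6
  2x1 + x2 + s2 = 6
  x1 + s3 = 9
  x1, x2, s1, s2, s3 ≥ 0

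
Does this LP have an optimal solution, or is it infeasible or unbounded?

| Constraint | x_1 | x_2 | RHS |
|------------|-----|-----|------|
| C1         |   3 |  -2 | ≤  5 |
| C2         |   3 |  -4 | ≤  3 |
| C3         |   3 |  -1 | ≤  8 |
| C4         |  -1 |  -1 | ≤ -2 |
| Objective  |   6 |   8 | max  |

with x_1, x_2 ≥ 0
Feasible point: (0, 2) satisfies every constraint, so the LP is feasible.
Direction d = (0, 1): for each constraint row a, a·d ≤ 0 —
  (3)(0) + (-2)(1) = -2 ≤ 0
  (3)(0) + (-4)(1) = -4 ≤ 0
  (3)(0) + (-1)(1) = -1 ≤ 0
  (-1)(0) + (-1)(1) = -1 ≤ 0
and d ≥ 0, so (0, 2) + t·d stays feasible for every t ≥ 0. Along this ray z = 6x_1 + 8x_2 changes by 8 per unit t, so z → +∞.

Unbounded: there is a feasible ray along which z → +∞.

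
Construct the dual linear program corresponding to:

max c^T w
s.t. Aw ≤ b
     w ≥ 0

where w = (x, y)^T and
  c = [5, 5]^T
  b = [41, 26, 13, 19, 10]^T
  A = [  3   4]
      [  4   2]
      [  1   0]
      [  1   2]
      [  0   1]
Minimize: z = 41y1 + 26y2 + 13y3 + 19y4 + 10y5

Subject to:
  C1: -3y1 - 4y2 - y3 - y4 ≤ -5
  C2: -4y1 - 2y2 - 2y4 - y5 ≤ -5
  y1, y2, y3, y4, y5 ≥ 0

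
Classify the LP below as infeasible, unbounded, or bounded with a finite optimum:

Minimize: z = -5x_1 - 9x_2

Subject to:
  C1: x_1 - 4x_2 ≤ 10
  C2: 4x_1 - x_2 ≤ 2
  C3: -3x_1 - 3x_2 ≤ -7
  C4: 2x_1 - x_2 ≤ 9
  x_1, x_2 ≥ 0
Feasible point: (0, 3) satisfies every constraint, so the LP is feasible.
Direction d = (0, 1): for each constraint row a, a·d ≤ 0 —
  (1)(0) + (-4)(1) = -4 ≤ 0
  (4)(0) + (-1)(1) = -1 ≤ 0
  (-3)(0) + (-3)(1) = -3 ≤ 0
  (2)(0) + (-1)(1) = -1 ≤ 0
and d ≥ 0, so (0, 3) + t·d stays feasible for every t ≥ 0. Along this ray z = -5x_1 - 9x_2 changes by -9 per unit t, so z → −∞.

The LP is unbounded; z can be made arbitrarily small.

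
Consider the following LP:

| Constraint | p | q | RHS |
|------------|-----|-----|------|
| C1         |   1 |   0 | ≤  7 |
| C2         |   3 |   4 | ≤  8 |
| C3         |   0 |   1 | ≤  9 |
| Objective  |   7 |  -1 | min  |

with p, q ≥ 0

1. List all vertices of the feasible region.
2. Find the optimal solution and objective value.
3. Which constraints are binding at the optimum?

1. (0, 0), (2.667, 0), (0, 2)
2. p = 0, q = 2, z = -2
3. C2, p ≥ 0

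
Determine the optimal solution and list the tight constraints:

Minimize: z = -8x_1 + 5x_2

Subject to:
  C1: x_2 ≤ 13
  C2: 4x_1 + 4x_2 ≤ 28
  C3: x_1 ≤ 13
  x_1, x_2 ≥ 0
Optimal: x_1 = 7, x_2 = 0
Slack at optimum:
  C1: slack = 13
  C2: slack = 0 (binding)
  C3: slack = 6
  x_1 ≥ 0: x_1 = 7
  x_2 ≥ 0: x_2 = 0 (binding)
Binding constraints: C2, x_2 ≥ 0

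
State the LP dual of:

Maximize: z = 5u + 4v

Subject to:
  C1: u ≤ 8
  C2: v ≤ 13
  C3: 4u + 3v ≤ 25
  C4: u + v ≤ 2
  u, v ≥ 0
Minimize: z = 8y1 + 13y2 + 25y3 + 2y4

Subject to:
  C1: -y1 - 4y3 - y4 ≤ -5
  C2: -y2 - 3y3 - y4 ≤ -4
  y1, y2, y3, y4 ≥ 0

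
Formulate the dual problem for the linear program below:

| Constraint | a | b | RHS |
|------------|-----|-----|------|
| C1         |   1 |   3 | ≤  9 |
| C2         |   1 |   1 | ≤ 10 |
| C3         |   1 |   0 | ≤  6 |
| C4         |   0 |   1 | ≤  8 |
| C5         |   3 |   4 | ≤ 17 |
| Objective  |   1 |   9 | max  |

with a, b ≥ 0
Minimize: z = 9y1 + 10y2 + 6y3 + 8y4 + 17y5

Subject to:
  C1: -y1 - y2 - y3 - 3y5 ≤ -1
  C2: -3y1 - y2 - y4 - 4y5 ≤ -9
  y1, y2, y3, y4, y5 ≥ 0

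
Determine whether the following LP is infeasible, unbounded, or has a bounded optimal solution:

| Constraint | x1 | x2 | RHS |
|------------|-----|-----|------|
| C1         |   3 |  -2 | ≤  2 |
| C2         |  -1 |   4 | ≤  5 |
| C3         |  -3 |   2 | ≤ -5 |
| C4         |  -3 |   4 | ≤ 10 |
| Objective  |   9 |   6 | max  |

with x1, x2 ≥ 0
C1 requires 3x1 - 2x2 ≤ 2, while C3 (-3x1 + 2x2 ≤ -5) is equivalent to 3x1 - 2x2 ≥ 5. Together they would need 5 ≤ 3x1 - 2x2 ≤ 2, which is impossible since 5 > 2. No point satisfies all constraints.

The feasible region is empty; the LP is infeasible.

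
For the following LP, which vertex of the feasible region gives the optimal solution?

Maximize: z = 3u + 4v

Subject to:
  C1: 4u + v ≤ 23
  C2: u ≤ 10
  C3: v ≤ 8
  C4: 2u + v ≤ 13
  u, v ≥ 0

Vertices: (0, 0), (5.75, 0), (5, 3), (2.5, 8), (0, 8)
(2.5, 8) with z = 39.5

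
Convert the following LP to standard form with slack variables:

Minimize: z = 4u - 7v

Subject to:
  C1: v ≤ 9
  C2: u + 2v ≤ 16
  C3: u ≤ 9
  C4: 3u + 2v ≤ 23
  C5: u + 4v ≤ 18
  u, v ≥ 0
min z = 4u - 7v

s.t.
  v + s1 = 9
  u + 2v + s2 = 16
  u + s3 = 9
  3u + 2v + s4 = 23
  u + 4v + s5 = 18
  u, v, s1, s2, s3, s4, s5 ≥ 0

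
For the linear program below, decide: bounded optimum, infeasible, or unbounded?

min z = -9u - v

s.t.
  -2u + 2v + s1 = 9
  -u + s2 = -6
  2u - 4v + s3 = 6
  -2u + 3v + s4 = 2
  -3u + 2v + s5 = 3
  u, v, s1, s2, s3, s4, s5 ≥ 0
Feasible point: (6, 2) satisfies every constraint, so the LP is feasible.
Direction d = (2, 1): for each constraint row a, a·d ≤ 0 —
  (-2)(2) + (2)(1) = -2 ≤ 0
  (-1)(2) + (0)(1) = -2 ≤ 0
  (2)(2) + (-4)(1) = 0 ≤ 0
  (-2)(2) + (3)(1) = -1 ≤ 0
  (-3)(2) + (2)(1) = -4 ≤ 0
and d ≥ 0, so (6, 2) + t·d stays feasible for every t ≥ 0. Along this ray z = -9u - v changes by -19 per unit t, so z → −∞.

The LP is unbounded; z can be made arbitrarily small.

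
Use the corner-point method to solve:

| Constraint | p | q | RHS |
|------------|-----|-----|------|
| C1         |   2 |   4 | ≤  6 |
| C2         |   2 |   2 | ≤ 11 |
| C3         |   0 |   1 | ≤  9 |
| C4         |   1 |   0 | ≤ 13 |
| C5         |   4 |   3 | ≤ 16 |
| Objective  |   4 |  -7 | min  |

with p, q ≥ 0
p = 0, q = 1.5, z = -10.5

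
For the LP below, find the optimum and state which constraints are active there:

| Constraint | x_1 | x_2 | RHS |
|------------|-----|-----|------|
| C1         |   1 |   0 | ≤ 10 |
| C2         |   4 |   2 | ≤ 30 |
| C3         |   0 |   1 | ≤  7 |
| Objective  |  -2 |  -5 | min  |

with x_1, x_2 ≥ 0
Optimal: x_1 = 4, x_2 = 7
Slack at optimum:
  C1: slack = 6
  C2: slack = 0 (binding)
  C3: slack = 0 (binding)
  x_1 ≥ 0: x_1 = 4
  x_2 ≥ 0: x_2 = 7
Binding constraints: C2, C3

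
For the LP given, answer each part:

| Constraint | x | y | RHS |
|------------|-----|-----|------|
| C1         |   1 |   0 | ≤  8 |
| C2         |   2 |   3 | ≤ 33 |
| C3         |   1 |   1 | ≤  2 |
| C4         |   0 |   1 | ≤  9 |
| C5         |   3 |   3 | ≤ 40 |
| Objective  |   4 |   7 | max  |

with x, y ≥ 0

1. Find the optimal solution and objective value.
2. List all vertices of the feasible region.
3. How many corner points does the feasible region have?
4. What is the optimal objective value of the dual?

1. x = 0, y = 2, z = 14
2. (0, 0), (2, 0), (0, 2)
3. 3
4. 14 (by strong duality, equal to the primal optimum)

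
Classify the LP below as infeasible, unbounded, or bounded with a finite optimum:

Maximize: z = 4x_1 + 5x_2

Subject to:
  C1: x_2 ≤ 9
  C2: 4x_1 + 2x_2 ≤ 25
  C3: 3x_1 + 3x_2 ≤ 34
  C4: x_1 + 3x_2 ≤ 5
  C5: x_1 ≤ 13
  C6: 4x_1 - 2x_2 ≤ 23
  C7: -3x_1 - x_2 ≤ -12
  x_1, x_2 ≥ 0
The point (5, 0) satisfies every constraint, so the LP is feasible; the constraints give x_1 ≤ 13 and x_2 ≤ 9, which with x_1, x_2 ≥ 0 keep the feasible region inside a bounded box. A feasible, bounded LP attains a finite optimum at a vertex.

Bounded optimum: z* = 20 at (5, 0).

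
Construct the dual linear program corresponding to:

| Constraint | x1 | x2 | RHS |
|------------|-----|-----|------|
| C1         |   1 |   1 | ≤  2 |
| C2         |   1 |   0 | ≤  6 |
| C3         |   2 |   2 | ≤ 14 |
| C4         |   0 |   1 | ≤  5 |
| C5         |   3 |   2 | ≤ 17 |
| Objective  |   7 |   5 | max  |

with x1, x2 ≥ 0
Minimize: z = 2y1 + 6y2 + 14y3 + 5y4 + 17y5

Subject to:
  C1: -y1 - y2 - 2y3 - 3y5 ≤ -7
  C2: -y1 - 2y3 - y4 - 2y5 ≤ -5
  y1, y2, y3, y4, y5 ≥ 0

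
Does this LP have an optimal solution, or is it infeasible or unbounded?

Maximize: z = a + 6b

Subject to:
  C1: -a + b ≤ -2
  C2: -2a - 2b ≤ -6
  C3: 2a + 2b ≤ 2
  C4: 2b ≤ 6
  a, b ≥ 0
C3 requires 2a + 2b ≤ 2, while C2 (-2a - 2b ≤ -6) is equivalent to 2a + 2b ≥ 6. Together they would need 6 ≤ 2a + 2b ≤ 2, which is impossible since 6 > 2. No point satisfies all constraints.

The feasible region is empty; the LP is infeasible.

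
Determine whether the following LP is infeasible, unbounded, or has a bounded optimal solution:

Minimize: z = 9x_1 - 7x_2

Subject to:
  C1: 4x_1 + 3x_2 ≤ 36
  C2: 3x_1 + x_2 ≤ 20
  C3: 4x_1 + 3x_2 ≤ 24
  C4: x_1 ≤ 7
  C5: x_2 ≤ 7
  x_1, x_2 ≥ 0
The point (0, 7) satisfies every constraint, so the LP is feasible; the constraints give x_1 ≤ 7 and x_2 ≤ 7, which with x_1, x_2 ≥ 0 keep the feasible region inside a bounded box. A feasible, bounded LP attains a finite optimum at a vertex.

Evaluating z = 9x_1 - 7x_2 at each vertex:
  (0, 0): z = 0
  (6, 0): z = 54
  (0.75, 7): z = -42.25
  (0, 7): z = -49

Bounded optimum: z* = -49 at (0, 7).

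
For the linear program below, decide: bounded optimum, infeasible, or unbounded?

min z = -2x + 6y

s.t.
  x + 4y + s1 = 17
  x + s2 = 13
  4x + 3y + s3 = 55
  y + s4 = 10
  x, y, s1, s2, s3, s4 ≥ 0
The point (13, 0) satisfies every constraint, so the LP is feasible; the constraints give x ≤ 13 and y ≤ 10, which with x, y ≥ 0 keep the feasible region inside a bounded box. A feasible, bounded LP attains a finite optimum at a vertex.

Evaluating z = -2x + 6y at each vertex:
  (0, 0): z = 0
  (13, 0): z = -26
  (13, 1): z = -20
  (0, 4.25): z = 25.5

The LP has an optimal solution: (13, 0) with z = -26.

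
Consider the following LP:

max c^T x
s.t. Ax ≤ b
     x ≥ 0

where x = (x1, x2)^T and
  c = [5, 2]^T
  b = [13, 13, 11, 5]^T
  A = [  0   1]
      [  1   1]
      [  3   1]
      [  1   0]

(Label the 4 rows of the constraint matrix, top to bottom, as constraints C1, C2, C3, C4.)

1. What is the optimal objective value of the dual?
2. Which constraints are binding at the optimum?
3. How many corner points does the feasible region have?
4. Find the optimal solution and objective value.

1. 22 (by strong duality, equal to the primal optimum)
2. C3, x1 ≥ 0
3. 3
4. x1 = 0, x2 = 11, z = 22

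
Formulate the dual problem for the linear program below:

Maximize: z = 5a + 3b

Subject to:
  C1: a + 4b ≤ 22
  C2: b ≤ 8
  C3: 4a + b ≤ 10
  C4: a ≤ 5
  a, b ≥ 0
Minimize: z = 22y1 + 8y2 + 10y3 + 5y4

Subject to:
  C1: -y1 - 4y3 - y4 ≤ -5
  C2: -4y1 - y2 - y3 ≤ -3
  y1, y2, y3, y4 ≥ 0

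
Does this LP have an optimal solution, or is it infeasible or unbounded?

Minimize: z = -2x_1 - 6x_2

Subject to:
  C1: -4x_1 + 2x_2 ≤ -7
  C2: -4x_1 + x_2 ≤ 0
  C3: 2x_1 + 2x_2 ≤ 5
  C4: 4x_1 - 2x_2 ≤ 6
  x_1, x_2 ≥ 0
C4 requires 4x_1 - 2x_2 ≤ 6, while C1 (-4x_1 + 2x_2 ≤ -7) is equivalent to 4x_1 - 2x_2 ≥ 7. Together they would need 7 ≤ 4x_1 - 2x_2 ≤ 6, which is impossible since 7 > 6. No point satisfies all constraints.

Infeasible — the constraint set is empty.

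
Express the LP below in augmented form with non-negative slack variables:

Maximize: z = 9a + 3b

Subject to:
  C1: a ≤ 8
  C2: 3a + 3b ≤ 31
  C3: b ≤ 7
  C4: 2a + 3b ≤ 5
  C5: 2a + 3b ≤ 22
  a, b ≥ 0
max z = 9a + 3b

s.t.
  a + s1 = 8
  3a + 3b + s2 = 31
  b + s3 = 7
  2a + 3b + s4 = 5
  2a + 3b + s5 = 22
  a, b, s1, s2, s3, s4, s5 ≥ 0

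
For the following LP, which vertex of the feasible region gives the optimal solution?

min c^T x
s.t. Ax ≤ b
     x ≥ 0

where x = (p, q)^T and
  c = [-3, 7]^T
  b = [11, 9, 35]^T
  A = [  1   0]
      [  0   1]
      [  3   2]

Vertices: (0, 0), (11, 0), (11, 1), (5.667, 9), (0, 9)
Evaluating z = -3p + 7q at each vertex:
  (0, 0): z = 0
  (11, 0): z = -33
  (11, 1): z = -26
  (5.667, 9): z = 46
  (0, 9): z = 63

The smallest value is z = -33, attained at (11, 0).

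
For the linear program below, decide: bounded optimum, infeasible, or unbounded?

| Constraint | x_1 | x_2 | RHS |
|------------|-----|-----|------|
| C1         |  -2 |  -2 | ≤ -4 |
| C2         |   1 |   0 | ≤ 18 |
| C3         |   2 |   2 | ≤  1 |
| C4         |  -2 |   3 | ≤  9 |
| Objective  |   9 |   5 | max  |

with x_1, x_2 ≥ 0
C3 requires 2x_1 + 2x_2 ≤ 1, while C1 (-2x_1 - 2x_2 ≤ -4) is equivalent to 2x_1 + 2x_2 ≥ 4. Together they would need 4 ≤ 2x_1 + 2x_2 ≤ 1, which is impossible since 4 > 1. No point satisfies all constraints.

The feasible region is empty; the LP is infeasible.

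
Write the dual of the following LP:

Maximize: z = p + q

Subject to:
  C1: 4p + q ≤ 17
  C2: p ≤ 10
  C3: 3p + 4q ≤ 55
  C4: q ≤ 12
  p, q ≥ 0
Minimize: z = 17y1 + 10y2 + 55y3 + 12y4

Subject to:
  C1: -4y1 - y2 - 3y3 ≤ -1
  C2: -y1 - 4y3 - y4 ≤ -1
  y1, y2, y3, y4 ≥ 0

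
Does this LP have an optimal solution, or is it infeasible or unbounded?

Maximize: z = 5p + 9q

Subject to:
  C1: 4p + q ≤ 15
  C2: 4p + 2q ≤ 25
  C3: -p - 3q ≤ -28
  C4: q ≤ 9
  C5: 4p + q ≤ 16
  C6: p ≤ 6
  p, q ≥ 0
The point (1.5, 9) satisfies every constraint, so the LP is feasible; the constraints give p ≤ 6 and q ≤ 9, which with p, q ≥ 0 keep the feasible region inside a bounded box. A feasible, bounded LP attains a finite optimum at a vertex.

The LP has an optimal solution: (1.5, 9) with z = 88.5.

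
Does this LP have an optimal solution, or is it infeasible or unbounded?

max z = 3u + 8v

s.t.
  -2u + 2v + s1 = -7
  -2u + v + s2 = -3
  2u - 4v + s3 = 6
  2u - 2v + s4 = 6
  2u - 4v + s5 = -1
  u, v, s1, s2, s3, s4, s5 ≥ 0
The row 2u - 2v + s4 = 6 with s4 ≥ 0 requires 2u - 2v ≤ 6, while the row -2u + 2v + s1 = -7 with s1 ≥ 0 is equivalent to 2u - 2v ≥ 7. Together they would need 7 ≤ 2u - 2v ≤ 6, which is impossible since 7 > 6. No point satisfies all constraints.

Infeasible: no point satisfies all constraints simultaneously.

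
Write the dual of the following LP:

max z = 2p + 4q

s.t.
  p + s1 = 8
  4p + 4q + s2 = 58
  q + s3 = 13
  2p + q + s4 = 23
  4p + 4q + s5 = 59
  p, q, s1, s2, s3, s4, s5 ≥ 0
Minimize: z = 8y1 + 58y2 + 13y3 + 23y4 + 59y5

Subject to:
  C1: -y1 - 4y2 - 2y4 - 4y5 ≤ -2
  C2: -4y2 - y3 - y4 - 4y5 ≤ -4
  y1, y2, y3, y4, y5 ≥ 0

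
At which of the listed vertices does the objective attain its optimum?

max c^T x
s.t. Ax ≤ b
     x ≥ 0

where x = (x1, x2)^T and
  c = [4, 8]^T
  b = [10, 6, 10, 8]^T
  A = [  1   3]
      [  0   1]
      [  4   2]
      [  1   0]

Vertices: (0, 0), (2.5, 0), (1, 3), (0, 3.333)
Evaluating z = 4x1 + 8x2 at each vertex:
  (0, 0): z = 0
  (2.5, 0): z = 10
  (1, 3): z = 28
  (0, 3.333): z = 26.67

The largest value is z = 28, attained at (1, 3).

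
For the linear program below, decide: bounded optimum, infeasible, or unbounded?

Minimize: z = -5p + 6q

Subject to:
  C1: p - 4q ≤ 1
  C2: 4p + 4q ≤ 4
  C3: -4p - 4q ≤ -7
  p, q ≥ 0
C2 requires 4p + 4q ≤ 4, while C3 (-4p - 4q ≤ -7) is equivalent to 4p + 4q ≥ 7. Together they would need 7 ≤ 4p + 4q ≤ 4, which is impossible since 7 > 4. No point satisfies all constraints.

The feasible region is empty; the LP is infeasible.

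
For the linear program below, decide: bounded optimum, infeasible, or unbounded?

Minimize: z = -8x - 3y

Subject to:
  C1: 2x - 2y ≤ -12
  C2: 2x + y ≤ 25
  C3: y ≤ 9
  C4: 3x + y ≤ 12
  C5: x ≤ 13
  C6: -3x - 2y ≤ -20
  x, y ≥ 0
The point (1, 9) satisfies every constraint, so the LP is feasible; the constraints give x ≤ 13 and y ≤ 9, which with x, y ≥ 0 keep the feasible region inside a bounded box. A feasible, bounded LP attains a finite optimum at a vertex.

Evaluating z = -8x - 3y at each vertex:
  (1.333, 8): z = -34.67
  (1, 9): z = -35
  (0.6667, 9): z = -32.33

Feasible with finite optimum z* = -35 at (1, 9).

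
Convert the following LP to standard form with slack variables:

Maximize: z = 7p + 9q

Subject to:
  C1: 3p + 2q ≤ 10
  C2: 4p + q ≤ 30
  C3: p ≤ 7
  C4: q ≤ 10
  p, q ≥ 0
max z = 7p + 9q

s.t.
  3p + 2q + s1 = 10
  4p + q + s2 = 30
  p + s3 = 7
  q + s4 = 10
  p, q, s1, s2, s3, s4 ≥ 0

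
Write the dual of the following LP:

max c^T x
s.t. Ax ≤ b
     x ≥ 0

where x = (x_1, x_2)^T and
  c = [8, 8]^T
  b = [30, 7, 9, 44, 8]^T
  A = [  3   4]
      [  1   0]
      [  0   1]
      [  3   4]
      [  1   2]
Minimize: z = 30y1 + 7y2 + 9y3 + 44y4 + 8y5

Subject to:
  C1: -3y1 - y2 - 3y4 - y5 ≤ -8
  C2: -4y1 - y3 - 4y4 - 2y5 ≤ -8
  y1, y2, y3, y4, y5 ≥ 0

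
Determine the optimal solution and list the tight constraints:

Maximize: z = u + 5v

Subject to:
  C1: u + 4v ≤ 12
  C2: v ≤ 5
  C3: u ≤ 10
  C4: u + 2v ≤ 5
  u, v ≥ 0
Optimal: u = 0, v = 2.5
Binding: C4, u ≥ 0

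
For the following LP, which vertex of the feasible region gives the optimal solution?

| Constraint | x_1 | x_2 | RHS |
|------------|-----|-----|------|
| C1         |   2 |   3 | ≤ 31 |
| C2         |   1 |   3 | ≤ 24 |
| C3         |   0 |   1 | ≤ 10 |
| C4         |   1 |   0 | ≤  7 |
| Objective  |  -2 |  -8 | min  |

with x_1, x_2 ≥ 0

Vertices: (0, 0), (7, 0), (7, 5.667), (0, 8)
(0, 8) with z = -64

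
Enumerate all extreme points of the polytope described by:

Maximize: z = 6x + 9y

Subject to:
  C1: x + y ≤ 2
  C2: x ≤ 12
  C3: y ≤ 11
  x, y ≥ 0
Each vertex is the intersection of two constraint boundaries that also satisfies all remaining constraints:
  x = 0 and y = 0 → (0, 0)
  x + y = 2 and y = 0 → (2, 0)
  x + y = 2 and x = 0 → (0, 2)

Vertices: (0, 0), (2, 0), (0, 2)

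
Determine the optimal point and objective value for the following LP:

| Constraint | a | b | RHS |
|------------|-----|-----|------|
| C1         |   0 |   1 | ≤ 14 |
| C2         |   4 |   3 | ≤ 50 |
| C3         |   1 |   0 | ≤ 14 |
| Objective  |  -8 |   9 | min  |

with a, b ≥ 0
a = 12.5, b = 0, z = -100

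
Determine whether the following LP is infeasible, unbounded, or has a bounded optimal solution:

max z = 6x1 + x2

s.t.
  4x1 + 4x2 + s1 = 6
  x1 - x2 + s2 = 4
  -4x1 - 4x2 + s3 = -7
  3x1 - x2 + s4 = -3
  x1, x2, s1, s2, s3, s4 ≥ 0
The row 4x1 + 4x2 + s1 = 6 with s1 ≥ 0 requires 4x1 + 4x2 ≤ 6, while the row -4x1 - 4x2 + s3 = -7 with s3 ≥ 0 is equivalent to 4x1 + 4x2 ≥ 7. Together they would need 7 ≤ 4x1 + 4x2 ≤ 6, which is impossible since 7 > 6. No point satisfies all constraints.

The feasible region is empty; the LP is infeasible.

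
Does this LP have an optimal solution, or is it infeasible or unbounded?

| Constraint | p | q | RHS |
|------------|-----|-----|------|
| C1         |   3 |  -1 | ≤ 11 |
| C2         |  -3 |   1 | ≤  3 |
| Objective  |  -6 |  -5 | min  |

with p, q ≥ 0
Feasible point: (0, 0) satisfies every constraint, so the LP is feasible.
Direction d = (1, 3): for each constraint row a, a·d ≤ 0 —
  (3)(1) + (-1)(3) = 0 ≤ 0
  (-3)(1) + (1)(3) = 0 ≤ 0
and d ≥ 0, so (0, 0) + t·d stays feasible for every t ≥ 0. Along this ray z = -6p - 5q changes by -21 per unit t, so z → −∞.

The LP is unbounded; z can be made arbitrarily small.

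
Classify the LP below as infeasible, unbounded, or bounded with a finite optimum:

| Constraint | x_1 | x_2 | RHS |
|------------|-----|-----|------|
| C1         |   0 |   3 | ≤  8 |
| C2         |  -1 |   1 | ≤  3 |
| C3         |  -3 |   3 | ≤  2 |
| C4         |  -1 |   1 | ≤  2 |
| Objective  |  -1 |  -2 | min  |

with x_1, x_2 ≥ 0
Feasible point: (0, 0) satisfies every constraint, so the LP is feasible.
Direction d = (1, 0): for each constraint row a, a·d ≤ 0 —
  (0)(1) + (3)(0) = 0 ≤ 0
  (-1)(1) + (1)(0) = -1 ≤ 0
  (-3)(1) + (3)(0) = -3 ≤ 0
  (-1)(1) + (1)(0) = -1 ≤ 0
and d ≥ 0, so (0, 0) + t·d stays feasible for every t ≥ 0. Along this ray z = -x_1 - 2x_2 changes by -1 per unit t, so z → −∞.

Unbounded — the objective can decrease without bound over the feasible region.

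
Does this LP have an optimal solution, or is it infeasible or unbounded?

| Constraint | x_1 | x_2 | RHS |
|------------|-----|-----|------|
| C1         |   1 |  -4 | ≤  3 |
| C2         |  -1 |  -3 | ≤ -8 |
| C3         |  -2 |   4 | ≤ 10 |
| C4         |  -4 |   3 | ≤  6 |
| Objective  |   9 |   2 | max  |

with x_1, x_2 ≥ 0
Feasible point: (1, 3) satisfies every constraint, so the LP is feasible.
Direction d = (4, 1): for each constraint row a, a·d ≤ 0 —
  (1)(4) + (-4)(1) = 0 ≤ 0
  (-1)(4) + (-3)(1) = -7 ≤ 0
  (-2)(4) + (4)(1) = -4 ≤ 0
  (-4)(4) + (3)(1) = -13 ≤ 0
and d ≥ 0, so (1, 3) + t·d stays feasible for every t ≥ 0. Along this ray z = 9x_1 + 2x_2 changes by 38 per unit t, so z → +∞.

Unbounded — the objective can increase without bound over the feasible region.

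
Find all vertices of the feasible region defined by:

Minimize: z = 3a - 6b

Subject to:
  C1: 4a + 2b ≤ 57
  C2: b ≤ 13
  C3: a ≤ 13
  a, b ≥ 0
Each vertex is the intersection of two constraint boundaries that also satisfies all remaining constraints:
  a = 0 and b = 0 → (0, 0)
  a = 13 and b = 0 → (13, 0)
  4a + 2b = 57 and a = 13 → (13, 2.5)
  4a + 2b = 57 and b = 13 → (7.75, 13)
  b = 13 and a = 0 → (0, 13)

Vertices: (0, 0), (13, 0), (13, 2.5), (7.75, 13), (0, 13)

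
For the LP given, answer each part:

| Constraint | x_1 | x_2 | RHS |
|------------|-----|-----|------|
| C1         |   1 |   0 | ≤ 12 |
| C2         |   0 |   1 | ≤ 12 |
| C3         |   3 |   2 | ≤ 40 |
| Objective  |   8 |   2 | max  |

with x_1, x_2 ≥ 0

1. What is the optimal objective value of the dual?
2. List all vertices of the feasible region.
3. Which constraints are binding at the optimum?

1. 100 (by strong duality, equal to the primal optimum)
2. (0, 0), (12, 0), (12, 2), (5.333, 12), (0, 12)
3. C1, C3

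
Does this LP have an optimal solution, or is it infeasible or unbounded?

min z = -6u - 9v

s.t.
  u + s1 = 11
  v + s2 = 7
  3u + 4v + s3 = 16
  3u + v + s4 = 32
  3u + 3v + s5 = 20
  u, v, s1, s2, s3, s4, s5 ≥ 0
The point (0, 4) satisfies every constraint, so the LP is feasible; the constraints give u ≤ 11 and v ≤ 7, which with u, v ≥ 0 keep the feasible region inside a bounded box. A feasible, bounded LP attains a finite optimum at a vertex.

Evaluating z = -6u - 9v at each vertex:
  (0, 0): z = 0
  (5.333, 0): z = -32
  (0, 4): z = -36

The LP has an optimal solution: (0, 4) with z = -36.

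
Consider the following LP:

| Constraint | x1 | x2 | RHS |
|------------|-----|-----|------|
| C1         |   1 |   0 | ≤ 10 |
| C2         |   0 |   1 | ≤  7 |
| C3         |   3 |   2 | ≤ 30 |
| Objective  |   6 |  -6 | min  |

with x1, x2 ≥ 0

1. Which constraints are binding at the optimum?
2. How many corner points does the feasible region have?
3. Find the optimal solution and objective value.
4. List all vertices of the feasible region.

1. C2, x1 ≥ 0
2. 4
3. x1 = 0, x2 = 7, z = -42
4. (0, 0), (10, 0), (5.333, 7), (0, 7)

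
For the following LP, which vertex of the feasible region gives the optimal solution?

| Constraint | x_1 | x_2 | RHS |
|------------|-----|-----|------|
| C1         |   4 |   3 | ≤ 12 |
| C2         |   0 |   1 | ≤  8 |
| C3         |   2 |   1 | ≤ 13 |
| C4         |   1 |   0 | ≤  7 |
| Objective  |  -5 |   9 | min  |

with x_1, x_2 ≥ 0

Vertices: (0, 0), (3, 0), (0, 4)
Evaluating z = -5x_1 + 9x_2 at each vertex:
  (0, 0): z = 0
  (3, 0): z = -15
  (0, 4): z = 36

The smallest value is z = -15, attained at (3, 0).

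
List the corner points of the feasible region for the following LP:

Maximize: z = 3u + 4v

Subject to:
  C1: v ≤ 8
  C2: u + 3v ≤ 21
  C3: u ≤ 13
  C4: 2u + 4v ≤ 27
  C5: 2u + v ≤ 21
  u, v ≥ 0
Each vertex is the intersection of two constraint boundaries that also satisfies all remaining constraints:
  u = 0 and v = 0 → (0, 0)
  2u + v = 21 and v = 0 → (10.5, 0)
  2u + 4v = 27 and 2u + v = 21 → (9.5, 2)
  2u + 4v = 27 and u = 0 → (0, 6.75)

Vertices: (0, 0), (10.5, 0), (9.5, 2), (0, 6.75)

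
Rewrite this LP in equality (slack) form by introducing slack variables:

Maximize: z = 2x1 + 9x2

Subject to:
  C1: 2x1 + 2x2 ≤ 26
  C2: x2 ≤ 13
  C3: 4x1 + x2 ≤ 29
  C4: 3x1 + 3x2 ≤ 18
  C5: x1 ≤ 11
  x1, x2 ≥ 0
max z = 2x1 + 9x2

s.t.
  2x1 + 2x2 + s1 = 26
  x2 + s2 = 13
  4x1 + x2 + s3 = 29
  3x1 + 3x2 + s4 = 18
  x1 + s5 = 11
  x1, x2, s1, s2, s3, s4, s5 ≥ 0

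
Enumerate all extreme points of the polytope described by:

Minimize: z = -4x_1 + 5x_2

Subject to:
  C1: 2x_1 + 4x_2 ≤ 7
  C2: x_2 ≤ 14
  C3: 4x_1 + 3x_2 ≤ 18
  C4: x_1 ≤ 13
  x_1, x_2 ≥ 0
Each vertex is the intersection of two constraint boundaries that also satisfies all remaining constraints:
  x_1 = 0 and x_2 = 0 → (0, 0)
  2x_1 + 4x_2 = 7 and x_2 = 0 → (3.5, 0)
  2x_1 + 4x_2 = 7 and x_1 = 0 → (0, 1.75)

Vertices: (0, 0), (3.5, 0), (0, 1.75)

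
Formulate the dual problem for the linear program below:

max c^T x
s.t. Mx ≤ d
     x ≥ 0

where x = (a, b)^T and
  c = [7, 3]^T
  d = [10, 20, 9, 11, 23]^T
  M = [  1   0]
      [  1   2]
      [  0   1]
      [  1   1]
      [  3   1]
Minimize: z = 10y1 + 20y2 + 9y3 + 11y4 + 23y5

Subject to:
  C1: -y1 - y2 - y4 - 3y5 ≤ -7
  C2: -2y2 - y3 - y4 - y5 ≤ -3
  y1, y2, y3, y4, y5 ≥ 0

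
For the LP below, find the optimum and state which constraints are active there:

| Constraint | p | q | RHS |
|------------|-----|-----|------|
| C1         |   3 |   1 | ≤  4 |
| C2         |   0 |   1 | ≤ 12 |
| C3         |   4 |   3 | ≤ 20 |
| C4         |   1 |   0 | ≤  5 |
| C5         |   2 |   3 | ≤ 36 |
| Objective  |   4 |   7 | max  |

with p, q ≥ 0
Optimal: p = 0, q = 4
Binding: C1, p ≥ 0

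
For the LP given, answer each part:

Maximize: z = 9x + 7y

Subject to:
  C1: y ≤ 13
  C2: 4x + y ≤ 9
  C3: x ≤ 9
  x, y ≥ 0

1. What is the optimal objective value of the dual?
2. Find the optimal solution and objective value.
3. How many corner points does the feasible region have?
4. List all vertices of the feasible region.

1. 63 (by strong duality, equal to the primal optimum)
2. x = 0, y = 9, z = 63
3. 3
4. (0, 0), (2.25, 0), (0, 9)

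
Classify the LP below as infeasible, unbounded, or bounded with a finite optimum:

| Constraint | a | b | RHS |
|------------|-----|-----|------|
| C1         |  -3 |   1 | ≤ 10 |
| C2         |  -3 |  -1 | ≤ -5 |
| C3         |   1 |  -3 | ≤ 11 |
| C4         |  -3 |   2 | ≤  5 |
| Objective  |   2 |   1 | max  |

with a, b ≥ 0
Feasible point: (2, 0) satisfies every constraint, so the LP is feasible.
Direction d = (1, 1): for each constraint row a, a·d ≤ 0 —
  (-3)(1) + (1)(1) = -2 ≤ 0
  (-3)(1) + (-1)(1) = -4 ≤ 0
  (1)(1) + (-3)(1) = -2 ≤ 0
  (-3)(1) + (2)(1) = -1 ≤ 0
and d ≥ 0, so (2, 0) + t·d stays feasible for every t ≥ 0. Along this ray z = 2a + b changes by 3 per unit t, so z → +∞.

Unbounded — the objective can increase without bound over the feasible region.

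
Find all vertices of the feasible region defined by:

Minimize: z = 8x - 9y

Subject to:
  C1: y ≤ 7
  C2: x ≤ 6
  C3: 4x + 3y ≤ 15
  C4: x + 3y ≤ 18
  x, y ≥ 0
Each vertex is the intersection of two constraint boundaries that also satisfies all remaining constraints:
  x = 0 and y = 0 → (0, 0)
  4x + 3y = 15 and y = 0 → (3.75, 0)
  4x + 3y = 15 and x = 0 → (0, 5)

Vertices: (0, 0), (3.75, 0), (0, 5)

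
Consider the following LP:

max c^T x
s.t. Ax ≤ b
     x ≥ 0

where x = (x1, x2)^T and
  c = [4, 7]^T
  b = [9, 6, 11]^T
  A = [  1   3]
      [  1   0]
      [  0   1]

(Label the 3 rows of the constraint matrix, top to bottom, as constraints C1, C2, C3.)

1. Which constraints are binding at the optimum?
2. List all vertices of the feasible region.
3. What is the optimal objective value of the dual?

1. C1, C2
2. (0, 0), (6, 0), (6, 1), (0, 3)
3. 31 (by strong duality, equal to the primal optimum)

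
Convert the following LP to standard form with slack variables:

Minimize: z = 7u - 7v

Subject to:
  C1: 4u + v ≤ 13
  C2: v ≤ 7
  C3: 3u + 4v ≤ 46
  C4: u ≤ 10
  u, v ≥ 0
min z = 7u - 7v

s.t.
  4u + v + s1 = 13
  v + s2 = 7
  3u + 4v + s3 = 46
  u + s4 = 10
  u, v, s1, s2, s3, s4 ≥ 0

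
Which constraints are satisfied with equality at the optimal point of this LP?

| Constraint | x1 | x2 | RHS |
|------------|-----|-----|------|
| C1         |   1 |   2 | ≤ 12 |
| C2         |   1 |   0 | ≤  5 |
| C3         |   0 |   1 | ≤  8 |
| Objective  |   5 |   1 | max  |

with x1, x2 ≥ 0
Optimal: x1 = 5, x2 = 3.5
Binding: C1, C2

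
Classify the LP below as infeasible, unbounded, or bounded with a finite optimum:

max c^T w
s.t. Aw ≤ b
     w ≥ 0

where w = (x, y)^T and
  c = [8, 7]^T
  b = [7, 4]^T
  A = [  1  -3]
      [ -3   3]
Feasible point: (0, 0) satisfies every constraint, so the LP is feasible.
Direction d = (1, 1): for each constraint row a, a·d ≤ 0 —
  (1)(1) + (-3)(1) = -2 ≤ 0
  (-3)(1) + (3)(1) = 0 ≤ 0
and d ≥ 0, so (0, 0) + t·d stays feasible for every t ≥ 0. Along this ray z = 8x + 7y changes by 15 per unit t, so z → +∞.

Unbounded — the objective can increase without bound over the feasible region.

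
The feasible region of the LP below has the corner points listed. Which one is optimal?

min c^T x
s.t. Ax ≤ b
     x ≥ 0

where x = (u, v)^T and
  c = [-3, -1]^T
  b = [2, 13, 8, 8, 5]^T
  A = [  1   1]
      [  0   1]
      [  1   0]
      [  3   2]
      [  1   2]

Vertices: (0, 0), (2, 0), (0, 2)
(2, 0) with z = -6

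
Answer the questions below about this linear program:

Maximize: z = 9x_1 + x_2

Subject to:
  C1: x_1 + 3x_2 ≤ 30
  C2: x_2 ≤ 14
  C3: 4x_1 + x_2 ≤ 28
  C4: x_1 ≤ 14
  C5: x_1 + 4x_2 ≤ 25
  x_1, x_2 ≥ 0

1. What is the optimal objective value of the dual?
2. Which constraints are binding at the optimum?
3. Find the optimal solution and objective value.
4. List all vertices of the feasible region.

1. 63 (by strong duality, equal to the primal optimum)
2. C3, x_2 ≥ 0
3. x_1 = 7, x_2 = 0, z = 63
4. (0, 0), (7, 0), (5.8, 4.8), (0, 6.25)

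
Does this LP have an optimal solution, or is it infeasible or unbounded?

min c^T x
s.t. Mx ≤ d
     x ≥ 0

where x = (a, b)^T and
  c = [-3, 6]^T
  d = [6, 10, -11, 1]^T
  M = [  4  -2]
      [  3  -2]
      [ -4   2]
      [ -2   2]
One constraint requires 4a - 2b ≤ 6, while the constraint -4a + 2b ≤ -11 is equivalent to 4a - 2b ≥ 11. Together they would need 11 ≤ 4a - 2b ≤ 6, which is impossible since 11 > 6. No point satisfies all constraints.

The feasible region is empty; the LP is infeasible.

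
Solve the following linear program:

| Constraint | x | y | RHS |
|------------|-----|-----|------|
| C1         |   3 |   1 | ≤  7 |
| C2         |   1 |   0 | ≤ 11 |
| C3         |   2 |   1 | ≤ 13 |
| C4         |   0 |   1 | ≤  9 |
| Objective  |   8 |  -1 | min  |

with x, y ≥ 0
x = 0, y = 7, z = -7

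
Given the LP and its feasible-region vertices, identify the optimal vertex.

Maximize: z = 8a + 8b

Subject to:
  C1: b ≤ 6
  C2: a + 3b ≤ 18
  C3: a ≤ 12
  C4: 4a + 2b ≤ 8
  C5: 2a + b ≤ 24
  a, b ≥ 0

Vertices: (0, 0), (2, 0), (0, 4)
(0, 4) with z = 32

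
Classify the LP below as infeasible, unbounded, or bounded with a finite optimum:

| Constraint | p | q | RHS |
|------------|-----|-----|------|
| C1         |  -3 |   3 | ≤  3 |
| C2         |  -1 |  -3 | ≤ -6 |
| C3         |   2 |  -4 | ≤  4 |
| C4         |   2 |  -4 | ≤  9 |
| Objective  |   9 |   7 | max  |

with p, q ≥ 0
Feasible point: (1, 2) satisfies every constraint, so the LP is feasible.
Direction d = (1, 1): for each constraint row a, a·d ≤ 0 —
  (-3)(1) + (3)(1) = 0 ≤ 0
  (-1)(1) + (-3)(1) = -4 ≤ 0
  (2)(1) + (-4)(1) = -2 ≤ 0
  (2)(1) + (-4)(1) = -2 ≤ 0
and d ≥ 0, so (1, 2) + t·d stays feasible for every t ≥ 0. Along this ray z = 9p + 7q changes by 16 per unit t, so z → +∞.

The LP is unbounded; z can be made arbitrarily large.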